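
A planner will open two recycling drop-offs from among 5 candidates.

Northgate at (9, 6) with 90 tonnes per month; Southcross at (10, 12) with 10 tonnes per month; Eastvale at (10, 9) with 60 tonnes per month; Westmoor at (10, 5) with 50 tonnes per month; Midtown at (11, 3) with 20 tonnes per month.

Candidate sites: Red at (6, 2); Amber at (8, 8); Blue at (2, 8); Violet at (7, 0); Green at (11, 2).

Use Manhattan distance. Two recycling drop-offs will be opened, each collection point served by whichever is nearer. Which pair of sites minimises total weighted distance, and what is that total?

Evaluate every pair (each demand assigned to the nearer of the two):
  {Amber, Green}: total = 730
  {Red, Amber}: total = 880
  {Amber, Violet}: total = 900
  {Amber, Blue}: total = 920
  {Red, Green}: total = 1350
  {Blue, Green}: total = 1350
  {Violet, Green}: total = 1350
  {Red, Blue}: total = 1760
  {Red, Violet}: total = 1900
  {Blue, Violet}: total = 1920
Best pair: {Amber, Green} with total 730.

{Amber, Green}, total 730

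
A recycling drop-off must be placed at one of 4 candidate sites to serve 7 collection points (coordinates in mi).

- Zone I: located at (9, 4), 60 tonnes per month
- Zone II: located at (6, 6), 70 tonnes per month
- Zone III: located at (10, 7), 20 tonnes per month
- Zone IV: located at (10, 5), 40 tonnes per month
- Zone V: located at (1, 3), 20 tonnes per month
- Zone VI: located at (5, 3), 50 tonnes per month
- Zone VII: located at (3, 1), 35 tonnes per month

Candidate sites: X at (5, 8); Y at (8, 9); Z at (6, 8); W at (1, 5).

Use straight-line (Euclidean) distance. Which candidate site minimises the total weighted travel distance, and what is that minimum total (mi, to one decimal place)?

Total weighted distance at each candidate:
  X (5, 8): total = 1464.0
  Y (8, 9): total = 1643.8
  Z (6, 8): total = 1385.4
  W (1, 5): total = 1805.2
Minimum is at Z with total 1385.4 mi.

Z, total 1385.4 mi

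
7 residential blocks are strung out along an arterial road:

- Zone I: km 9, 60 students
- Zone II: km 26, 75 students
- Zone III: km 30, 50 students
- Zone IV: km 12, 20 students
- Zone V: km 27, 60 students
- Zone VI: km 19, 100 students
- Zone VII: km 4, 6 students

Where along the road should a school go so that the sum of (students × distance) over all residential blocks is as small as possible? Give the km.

x = 19

For a sum of weighted absolute distances on a line, the optimum is the weighted median (not the mean). Total weight W = 371; half-weight = 185.5.
Sort by position and accumulate weight:
  km 4 (Zone VII, w=6) → cum 6
  km 9 (Zone I, w=60) → cum 66
  km 12 (Zone IV, w=20) → cum 86
  km 19 (Zone VI, w=100) → cum 186  ≥ 185.5 → median here
  km 26 (Zone II, w=75) → cum 261
  km 27 (Zone V, w=60) → cum 321
  km 30 (Zone III, w=50) → cum 371
Optimal location: km 19.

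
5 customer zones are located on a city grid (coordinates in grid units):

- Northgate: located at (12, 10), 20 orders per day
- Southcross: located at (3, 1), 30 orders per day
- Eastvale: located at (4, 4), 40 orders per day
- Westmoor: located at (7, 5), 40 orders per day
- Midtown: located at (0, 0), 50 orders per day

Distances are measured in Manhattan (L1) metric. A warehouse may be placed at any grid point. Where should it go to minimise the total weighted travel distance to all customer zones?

(4, 4)

Manhattan distance separates: Σwᵢ(|x−xᵢ|+|y−yᵢ|) = Σwᵢ|x−xᵢ| + Σwᵢ|y−yᵢ|, so x and y are optimised independently as 1-D weighted medians.
Total weight W = 180; half = 90.
x-coordinate, sorted with cumulative weight:
  x=0 (Midtown, w=50) cum 50
  x=3 (Southcross, w=30) cum 80
  x=4 (Eastvale, w=40) cum 120  ← median
  x=7 (Westmoor, w=40) cum 160
  x=12 (Northgate, w=20) cum 180
⇒ x* = 4
y-coordinate, sorted with cumulative weight:
  y=0 (Midtown, w=50) cum 50
  y=1 (Southcross, w=30) cum 80
  y=4 (Eastvale, w=40) cum 120  ← median
  y=5 (Westmoor, w=40) cum 160
  y=10 (Northgate, w=20) cum 180
⇒ y* = 4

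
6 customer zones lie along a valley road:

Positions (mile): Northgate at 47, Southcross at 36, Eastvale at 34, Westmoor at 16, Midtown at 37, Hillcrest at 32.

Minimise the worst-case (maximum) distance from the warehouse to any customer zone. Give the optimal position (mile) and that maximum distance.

location 31.5, max distance 15.5

The 1-center on a line is the midpoint of the two extreme points: leftmost at 16, rightmost at 47.
Optimal location = (16 + 47)/2 = 31.5; maximum distance = (47 − 16)/2 = 15.5.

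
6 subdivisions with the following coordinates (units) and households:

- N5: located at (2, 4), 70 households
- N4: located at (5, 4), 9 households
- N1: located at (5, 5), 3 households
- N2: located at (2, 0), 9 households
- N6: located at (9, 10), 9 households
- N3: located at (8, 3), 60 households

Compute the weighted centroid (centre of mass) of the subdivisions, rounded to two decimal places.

The minimiser of Σwᵢ‖p−pᵢ‖² is the weighted centroid p* = (Σwᵢpᵢ)/(Σwᵢ).
Σwᵢ = 160.
Σwᵢxᵢ = 70·2 + 9·5 + 3·5 + 9·2 + 9·9 + 60·8 = 779.
Σwᵢyᵢ = 70·4 + 9·4 + 3·5 + 9·0 + 9·10 + 60·3 = 601.
x* = 779/160 = 4.87, y* = 601/160 = 3.76.

(4.87, 3.76)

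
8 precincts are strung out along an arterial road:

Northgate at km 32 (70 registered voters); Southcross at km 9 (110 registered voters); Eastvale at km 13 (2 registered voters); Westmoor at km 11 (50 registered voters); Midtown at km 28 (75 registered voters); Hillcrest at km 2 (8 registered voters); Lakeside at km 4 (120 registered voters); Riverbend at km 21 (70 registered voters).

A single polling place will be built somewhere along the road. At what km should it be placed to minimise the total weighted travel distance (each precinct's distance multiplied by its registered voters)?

For a sum of weighted absolute distances on a line, the optimum is the weighted median (not the mean). Total weight W = 505; half-weight = 252.5.
Sort by position and accumulate weight:
  km 2 (Hillcrest, w=8) → cum 8
  km 4 (Lakeside, w=120) → cum 128
  km 9 (Southcross, w=110) → cum 238
  km 11 (Westmoor, w=50) → cum 288  ≥ 252.5 → median here
  km 13 (Eastvale, w=2) → cum 290
  km 21 (Riverbend, w=70) → cum 360
  km 28 (Midtown, w=75) → cum 435
  km 32 (Northgate, w=70) → cum 505
Optimal location: km 11.

x = 11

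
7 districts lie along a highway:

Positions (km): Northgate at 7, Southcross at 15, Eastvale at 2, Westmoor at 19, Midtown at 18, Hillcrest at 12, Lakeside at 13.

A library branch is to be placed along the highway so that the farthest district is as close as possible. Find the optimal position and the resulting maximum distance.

The 1-center on a line is the midpoint of the two extreme points: leftmost at 2, rightmost at 19.
Optimal location = (2 + 19)/2 = 10.5; maximum distance = (19 − 2)/2 = 8.5.

location 10.5, max distance 8.5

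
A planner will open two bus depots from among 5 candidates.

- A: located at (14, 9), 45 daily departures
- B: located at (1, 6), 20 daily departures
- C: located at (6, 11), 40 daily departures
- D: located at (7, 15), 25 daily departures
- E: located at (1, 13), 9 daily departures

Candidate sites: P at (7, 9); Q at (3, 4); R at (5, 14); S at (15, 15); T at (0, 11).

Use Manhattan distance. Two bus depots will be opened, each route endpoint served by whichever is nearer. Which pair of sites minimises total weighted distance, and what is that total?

{P, T}, total 732

Evaluate every pair (each demand assigned to the nearer of the two):
  {P, T}: total = 732
  {P, R}: total = 735
  {P, Q}: total = 755
  {R, S}: total = 835
  {P, S}: total = 855
  {S, T}: total = 902
  {Q, R}: total = 990
  {R, T}: total = 1012
  {Q, S}: total = 1094
  {Q, T}: total = 1342
Best pair: {P, T} with total 732.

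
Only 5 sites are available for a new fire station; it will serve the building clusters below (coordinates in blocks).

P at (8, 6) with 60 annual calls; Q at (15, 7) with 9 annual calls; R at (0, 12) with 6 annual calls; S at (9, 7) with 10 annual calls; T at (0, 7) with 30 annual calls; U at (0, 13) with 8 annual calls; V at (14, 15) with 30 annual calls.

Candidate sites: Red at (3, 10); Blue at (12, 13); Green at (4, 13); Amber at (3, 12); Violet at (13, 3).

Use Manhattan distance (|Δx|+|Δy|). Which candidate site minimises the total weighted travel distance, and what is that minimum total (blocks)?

Total weighted distance at each candidate:
  Red (3, 10): total = 1503
  Blue (12, 13): total = 1665
  Green (4, 13): total = 1645
  Amber (3, 12): total = 1633
  Violet (13, 3): total = 1830
Minimum is at Red with total 1503 blocks.

Red, total 1503 blocks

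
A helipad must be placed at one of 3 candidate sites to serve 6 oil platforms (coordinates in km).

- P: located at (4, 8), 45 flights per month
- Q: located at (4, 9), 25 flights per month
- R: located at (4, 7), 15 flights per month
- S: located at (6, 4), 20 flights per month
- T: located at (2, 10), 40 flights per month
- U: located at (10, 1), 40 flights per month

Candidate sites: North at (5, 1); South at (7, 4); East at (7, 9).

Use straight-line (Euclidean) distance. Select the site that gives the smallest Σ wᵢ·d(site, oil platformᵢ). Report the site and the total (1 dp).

Total weighted distance at each candidate:
  North (5, 1): total = 1253.7
  South (7, 4): total = 936.5
  East (7, 9): total = 919.1
Minimum is at East with total 919.1 km.

East, total 919.1 km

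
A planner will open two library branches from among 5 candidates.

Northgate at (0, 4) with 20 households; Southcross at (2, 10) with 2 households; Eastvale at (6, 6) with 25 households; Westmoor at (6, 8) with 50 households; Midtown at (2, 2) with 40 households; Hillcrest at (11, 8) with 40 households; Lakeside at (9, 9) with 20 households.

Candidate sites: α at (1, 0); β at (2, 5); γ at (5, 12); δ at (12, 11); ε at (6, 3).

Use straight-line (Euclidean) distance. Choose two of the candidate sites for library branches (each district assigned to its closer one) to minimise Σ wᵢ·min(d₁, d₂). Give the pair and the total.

{β, δ}, total 726.4

Evaluate every pair (each demand assigned to the nearer of the two):
  {β, δ}: total = 726.4
  {δ, ε}: total = 826.3
  {β, γ}: total = 869.6
  {β, ε}: total = 916.7
  {α, δ}: total = 921.3
  {α, γ}: total = 925.8
  {α, ε}: total = 930.0
  {γ, ε}: total = 957.8
  {α, β}: total = 1038.0
  {γ, δ}: total = 1170.3
Best pair: {β, δ} with total 726.4.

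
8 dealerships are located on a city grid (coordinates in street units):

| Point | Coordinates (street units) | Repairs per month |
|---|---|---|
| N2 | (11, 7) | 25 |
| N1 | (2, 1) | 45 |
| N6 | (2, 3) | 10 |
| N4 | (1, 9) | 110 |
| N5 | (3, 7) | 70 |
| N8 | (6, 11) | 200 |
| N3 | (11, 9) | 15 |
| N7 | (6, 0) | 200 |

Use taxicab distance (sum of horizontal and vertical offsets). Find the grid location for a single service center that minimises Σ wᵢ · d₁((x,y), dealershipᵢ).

(6, 7)

Manhattan distance separates: Σwᵢ(|x−xᵢ|+|y−yᵢ|) = Σwᵢ|x−xᵢ| + Σwᵢ|y−yᵢ|, so x and y are optimised independently as 1-D weighted medians.
Total weight W = 675; half = 337.5.
x-coordinate, sorted with cumulative weight:
  x=1 (N4, w=110) cum 110
  x=2 (N1, w=45) cum 155
  x=2 (N6, w=10) cum 165
  x=3 (N5, w=70) cum 235
  x=6 (N8, w=200) cum 435  ← median
  x=6 (N7, w=200) cum 635
  x=11 (N2, w=25) cum 660
  x=11 (N3, w=15) cum 675
⇒ x* = 6
y-coordinate, sorted with cumulative weight:
  y=0 (N7, w=200) cum 200
  y=1 (N1, w=45) cum 245
  y=3 (N6, w=10) cum 255
  y=7 (N2, w=25) cum 280
  y=7 (N5, w=70) cum 350  ← median
  y=9 (N4, w=110) cum 460
  y=9 (N3, w=15) cum 475
  y=11 (N8, w=200) cum 675
⇒ y* = 7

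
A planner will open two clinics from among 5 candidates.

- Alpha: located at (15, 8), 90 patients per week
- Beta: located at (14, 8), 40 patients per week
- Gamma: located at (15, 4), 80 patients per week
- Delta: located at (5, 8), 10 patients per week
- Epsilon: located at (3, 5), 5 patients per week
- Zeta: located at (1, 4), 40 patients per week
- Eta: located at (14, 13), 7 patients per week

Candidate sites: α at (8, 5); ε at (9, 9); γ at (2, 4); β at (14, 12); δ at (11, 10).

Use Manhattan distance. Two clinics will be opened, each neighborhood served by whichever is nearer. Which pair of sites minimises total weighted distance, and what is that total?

{γ, β}, total 1457

Evaluate every pair (each demand assigned to the nearer of the two):
  {γ, β}: total = 1457
  {α, β}: total = 1662
  {γ, δ}: total = 1702
  {α, δ}: total = 1827
  {ε, γ}: total = 1913
  {ε, β}: total = 1957
  {α, ε}: total = 1968
  {α, γ}: total = 2108
  {β, δ}: total = 2122
  {ε, δ}: total = 2202
Best pair: {γ, β} with total 1457.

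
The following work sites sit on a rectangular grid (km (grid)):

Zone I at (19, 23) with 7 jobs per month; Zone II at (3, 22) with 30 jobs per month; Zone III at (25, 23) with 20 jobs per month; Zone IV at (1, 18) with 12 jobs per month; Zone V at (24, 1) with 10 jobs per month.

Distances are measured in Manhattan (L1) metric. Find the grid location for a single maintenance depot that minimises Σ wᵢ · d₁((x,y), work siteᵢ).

Manhattan distance separates: Σwᵢ(|x−xᵢ|+|y−yᵢ|) = Σwᵢ|x−xᵢ| + Σwᵢ|y−yᵢ|, so x and y are optimised independently as 1-D weighted medians.
Total weight W = 79; half = 39.5.
x-coordinate, sorted with cumulative weight:
  x=1 (Zone IV, w=12) cum 12
  x=3 (Zone II, w=30) cum 42  ← median
  x=19 (Zone I, w=7) cum 49
  x=24 (Zone V, w=10) cum 59
  x=25 (Zone III, w=20) cum 79
⇒ x* = 3
y-coordinate, sorted with cumulative weight:
  y=1 (Zone V, w=10) cum 10
  y=18 (Zone IV, w=12) cum 22
  y=22 (Zone II, w=30) cum 52  ← median
  y=23 (Zone I, w=7) cum 59
  y=23 (Zone III, w=20) cum 79
⇒ y* = 22

(3, 22)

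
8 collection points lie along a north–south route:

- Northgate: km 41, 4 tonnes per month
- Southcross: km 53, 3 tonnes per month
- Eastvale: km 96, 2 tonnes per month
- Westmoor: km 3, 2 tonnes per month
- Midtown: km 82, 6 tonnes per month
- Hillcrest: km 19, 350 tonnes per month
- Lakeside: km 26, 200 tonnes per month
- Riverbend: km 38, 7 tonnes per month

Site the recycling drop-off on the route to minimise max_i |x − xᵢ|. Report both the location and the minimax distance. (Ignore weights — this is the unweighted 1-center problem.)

location 49.5, max distance 46.5

The 1-center on a line is the midpoint of the two extreme points: leftmost at 3, rightmost at 96.
Optimal location = (3 + 96)/2 = 49.5; maximum distance = (96 − 3)/2 = 46.5.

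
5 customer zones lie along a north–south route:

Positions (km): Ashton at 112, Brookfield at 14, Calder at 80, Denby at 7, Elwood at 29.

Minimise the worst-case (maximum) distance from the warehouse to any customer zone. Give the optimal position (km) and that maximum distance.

The 1-center on a line is the midpoint of the two extreme points: leftmost at 7, rightmost at 112.
Optimal location = (7 + 112)/2 = 59.5; maximum distance = (112 − 7)/2 = 52.5.

location 59.5, max distance 52.5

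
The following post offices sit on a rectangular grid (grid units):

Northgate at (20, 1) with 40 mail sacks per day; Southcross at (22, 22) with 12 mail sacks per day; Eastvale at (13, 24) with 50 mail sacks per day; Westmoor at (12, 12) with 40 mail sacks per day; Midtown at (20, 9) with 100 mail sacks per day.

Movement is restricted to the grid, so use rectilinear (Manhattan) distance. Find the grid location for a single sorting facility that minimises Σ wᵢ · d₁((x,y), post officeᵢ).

(20, 9)

Manhattan distance separates: Σwᵢ(|x−xᵢ|+|y−yᵢ|) = Σwᵢ|x−xᵢ| + Σwᵢ|y−yᵢ|, so x and y are optimised independently as 1-D weighted medians.
Total weight W = 242; half = 121.
x-coordinate, sorted with cumulative weight:
  x=12 (Westmoor, w=40) cum 40
  x=13 (Eastvale, w=50) cum 90
  x=20 (Northgate, w=40) cum 130  ← median
  x=20 (Midtown, w=100) cum 230
  x=22 (Southcross, w=12) cum 242
⇒ x* = 20
y-coordinate, sorted with cumulative weight:
  y=1 (Northgate, w=40) cum 40
  y=9 (Midtown, w=100) cum 140  ← median
  y=12 (Westmoor, w=40) cum 180
  y=22 (Southcross, w=12) cum 192
  y=24 (Eastvale, w=50) cum 242
⇒ y* = 9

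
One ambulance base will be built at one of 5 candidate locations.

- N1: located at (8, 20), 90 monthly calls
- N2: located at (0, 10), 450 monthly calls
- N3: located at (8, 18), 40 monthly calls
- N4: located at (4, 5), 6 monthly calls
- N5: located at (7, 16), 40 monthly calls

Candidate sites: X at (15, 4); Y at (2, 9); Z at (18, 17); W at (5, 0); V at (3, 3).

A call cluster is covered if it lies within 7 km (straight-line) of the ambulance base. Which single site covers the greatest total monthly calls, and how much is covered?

Y, covering 456

Coverage radius r = 7 km; a point is covered iff (Δx)²+(Δy)² ≤ 7² = 49.
  X (15, 4): covers {none} → 0
  Y (2, 9): covers {N2, N4} → 456
  Z (18, 17): covers {none} → 0
  W (5, 0): covers {N4} → 6
  V (3, 3): covers {N4} → 6
Maximum coverage at Y: 456 monthly calls.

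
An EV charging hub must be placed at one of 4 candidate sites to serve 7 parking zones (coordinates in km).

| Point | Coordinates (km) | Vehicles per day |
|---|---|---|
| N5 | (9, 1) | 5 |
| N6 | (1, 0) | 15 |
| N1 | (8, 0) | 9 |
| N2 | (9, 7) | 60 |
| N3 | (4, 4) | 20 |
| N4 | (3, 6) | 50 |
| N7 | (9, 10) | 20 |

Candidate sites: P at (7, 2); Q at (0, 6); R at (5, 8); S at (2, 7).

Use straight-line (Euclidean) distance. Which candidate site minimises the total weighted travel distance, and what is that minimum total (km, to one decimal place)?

Total weighted distance at each candidate:
  P (7, 2): total = 969.2
  Q (0, 6): total = 1212.5
  R (5, 8): total = 812.1
  S (2, 7): total = 950.3
Minimum is at R with total 812.1 km.

R, total 812.1 km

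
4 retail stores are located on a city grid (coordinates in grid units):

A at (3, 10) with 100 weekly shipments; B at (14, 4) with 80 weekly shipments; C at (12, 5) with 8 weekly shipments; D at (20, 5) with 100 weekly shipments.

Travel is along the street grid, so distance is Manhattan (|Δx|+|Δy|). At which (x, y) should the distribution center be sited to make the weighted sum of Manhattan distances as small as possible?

Manhattan distance separates: Σwᵢ(|x−xᵢ|+|y−yᵢ|) = Σwᵢ|x−xᵢ| + Σwᵢ|y−yᵢ|, so x and y are optimised independently as 1-D weighted medians.
Total weight W = 288; half = 144.
x-coordinate, sorted with cumulative weight:
  x=3 (A, w=100) cum 100
  x=12 (C, w=8) cum 108
  x=14 (B, w=80) cum 188  ← median
  x=20 (D, w=100) cum 288
⇒ x* = 14
y-coordinate, sorted with cumulative weight:
  y=4 (B, w=80) cum 80
  y=5 (C, w=8) cum 88
  y=5 (D, w=100) cum 188  ← median
  y=10 (A, w=100) cum 288
⇒ y* = 5

(14, 5)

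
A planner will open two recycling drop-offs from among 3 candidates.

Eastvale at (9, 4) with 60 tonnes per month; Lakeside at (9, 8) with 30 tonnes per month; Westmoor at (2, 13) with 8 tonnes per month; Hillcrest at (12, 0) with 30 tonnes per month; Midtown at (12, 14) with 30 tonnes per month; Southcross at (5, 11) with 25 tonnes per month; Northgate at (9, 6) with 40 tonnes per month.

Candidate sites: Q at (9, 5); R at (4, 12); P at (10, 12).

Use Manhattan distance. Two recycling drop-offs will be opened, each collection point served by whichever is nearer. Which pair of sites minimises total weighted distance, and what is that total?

Evaluate every pair (each demand assigned to the nearer of the two):
  {Q, P}: total = 772
  {Q, R}: total = 804
  {R, P}: total = 1584
Best pair: {Q, P} with total 772.

{Q, P}, total 772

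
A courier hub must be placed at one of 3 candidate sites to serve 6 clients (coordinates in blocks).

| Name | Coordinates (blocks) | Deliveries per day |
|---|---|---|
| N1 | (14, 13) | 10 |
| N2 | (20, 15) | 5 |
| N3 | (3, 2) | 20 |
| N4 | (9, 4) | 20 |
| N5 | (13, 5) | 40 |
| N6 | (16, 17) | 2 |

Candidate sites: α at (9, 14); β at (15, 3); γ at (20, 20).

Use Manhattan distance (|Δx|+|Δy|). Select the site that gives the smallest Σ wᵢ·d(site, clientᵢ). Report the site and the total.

β, total 785 blocks

Total weighted distance at each candidate:
  α (9, 14): total = 1220
  β (15, 3): total = 785
  γ (20, 20): total = 2289
Minimum is at β with total 785 blocks.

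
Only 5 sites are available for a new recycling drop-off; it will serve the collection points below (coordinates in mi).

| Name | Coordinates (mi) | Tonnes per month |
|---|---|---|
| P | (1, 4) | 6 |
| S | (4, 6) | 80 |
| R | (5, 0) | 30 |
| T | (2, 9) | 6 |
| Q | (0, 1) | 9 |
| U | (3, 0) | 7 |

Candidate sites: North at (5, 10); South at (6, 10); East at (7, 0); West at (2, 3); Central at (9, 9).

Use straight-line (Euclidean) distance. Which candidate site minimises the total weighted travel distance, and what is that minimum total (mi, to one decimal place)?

Total weighted distance at each candidate:
  North (5, 10): total = 856.1
  South (6, 10): total = 901.3
  East (7, 0): total = 793.3
  West (2, 3): total = 507.8
  Central (9, 9): total = 1044.6
Minimum is at West with total 507.8 mi.

West, total 507.8 mi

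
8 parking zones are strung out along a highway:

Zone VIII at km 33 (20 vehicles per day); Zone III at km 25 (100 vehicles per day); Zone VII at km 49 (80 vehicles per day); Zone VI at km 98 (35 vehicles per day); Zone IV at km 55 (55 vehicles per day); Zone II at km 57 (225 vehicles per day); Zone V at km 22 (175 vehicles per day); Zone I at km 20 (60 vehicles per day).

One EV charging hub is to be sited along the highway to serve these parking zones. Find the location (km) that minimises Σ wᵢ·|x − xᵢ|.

For a sum of weighted absolute distances on a line, the optimum is the weighted median (not the mean). Total weight W = 750; half-weight = 375.
Sort by position and accumulate weight:
  km 20 (Zone I, w=60) → cum 60
  km 22 (Zone V, w=175) → cum 235
  km 25 (Zone III, w=100) → cum 335
  km 33 (Zone VIII, w=20) → cum 355
  km 49 (Zone VII, w=80) → cum 435  ≥ 375 → median here
  km 55 (Zone IV, w=55) → cum 490
  km 57 (Zone II, w=225) → cum 715
  km 98 (Zone VI, w=35) → cum 750
Optimal location: km 49.

x = 49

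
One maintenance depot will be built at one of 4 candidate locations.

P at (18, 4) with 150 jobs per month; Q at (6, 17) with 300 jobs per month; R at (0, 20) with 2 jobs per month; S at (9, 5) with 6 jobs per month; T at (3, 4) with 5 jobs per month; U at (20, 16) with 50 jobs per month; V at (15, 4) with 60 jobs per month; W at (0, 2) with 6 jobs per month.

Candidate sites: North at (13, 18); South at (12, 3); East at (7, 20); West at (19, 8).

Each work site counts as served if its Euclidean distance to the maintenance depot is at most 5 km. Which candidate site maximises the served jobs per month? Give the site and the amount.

East, covering 300

Coverage radius r = 5 km; a point is covered iff (Δx)²+(Δy)² ≤ 5² = 25.
  North (13, 18): covers {none} → 0
  South (12, 3): covers {S, V} → 66
  East (7, 20): covers {Q} → 300
  West (19, 8): covers {P} → 150
Maximum coverage at East: 300 jobs per month.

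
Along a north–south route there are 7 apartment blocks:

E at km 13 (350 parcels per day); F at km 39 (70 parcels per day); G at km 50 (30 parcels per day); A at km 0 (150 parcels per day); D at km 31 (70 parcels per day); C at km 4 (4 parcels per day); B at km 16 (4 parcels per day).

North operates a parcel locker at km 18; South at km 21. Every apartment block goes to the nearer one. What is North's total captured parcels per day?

508

The indifferent point is the midpoint (18+21)/2 = 19.5; apartment blocks left of it (closer to North at 18) go to North, those right go to South.
  A at 0 (w=150) → North
  C at 4 (w=4) → North
  E at 13 (w=350) → North
  B at 16 (w=4) → North
  D at 31 (w=70) → South
  F at 39 (w=70) → South
  G at 50 (w=30) → South
North captures 508; South captures 170.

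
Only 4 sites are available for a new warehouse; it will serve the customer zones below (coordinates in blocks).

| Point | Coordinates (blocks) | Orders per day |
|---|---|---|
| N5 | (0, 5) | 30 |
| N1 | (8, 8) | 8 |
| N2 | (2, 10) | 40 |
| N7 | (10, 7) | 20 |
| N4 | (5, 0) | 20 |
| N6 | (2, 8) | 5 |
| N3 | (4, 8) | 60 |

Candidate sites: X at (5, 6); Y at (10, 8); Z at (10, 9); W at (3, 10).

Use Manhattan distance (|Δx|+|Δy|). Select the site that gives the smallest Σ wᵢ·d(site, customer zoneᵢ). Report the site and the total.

Total weighted distance at each candidate:
  X (5, 6): total = 945
  Y (10, 8): total = 1486
  Z (10, 9): total = 1589
  W (3, 10): total = 971
Minimum is at X with total 945 blocks.

X, total 945 blocks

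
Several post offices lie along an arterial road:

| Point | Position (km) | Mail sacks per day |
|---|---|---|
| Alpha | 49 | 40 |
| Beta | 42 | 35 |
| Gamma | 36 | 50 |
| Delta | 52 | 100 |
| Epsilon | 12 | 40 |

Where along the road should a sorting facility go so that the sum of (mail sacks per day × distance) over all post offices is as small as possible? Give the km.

For a sum of weighted absolute distances on a line, the optimum is the weighted median (not the mean). Total weight W = 265; half-weight = 132.5.
Sort by position and accumulate weight:
  km 12 (Epsilon, w=40) → cum 40
  km 36 (Gamma, w=50) → cum 90
  km 42 (Beta, w=35) → cum 125
  km 49 (Alpha, w=40) → cum 165  ≥ 132.5 → median here
  km 52 (Delta, w=100) → cum 265
Optimal location: km 49.

x = 49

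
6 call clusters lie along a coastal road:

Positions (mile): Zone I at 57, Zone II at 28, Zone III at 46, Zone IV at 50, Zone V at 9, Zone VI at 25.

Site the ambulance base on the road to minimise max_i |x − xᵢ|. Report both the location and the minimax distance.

location 33, max distance 24

The 1-center on a line is the midpoint of the two extreme points: leftmost at 9, rightmost at 57.
Optimal location = (9 + 57)/2 = 33; maximum distance = (57 − 9)/2 = 24.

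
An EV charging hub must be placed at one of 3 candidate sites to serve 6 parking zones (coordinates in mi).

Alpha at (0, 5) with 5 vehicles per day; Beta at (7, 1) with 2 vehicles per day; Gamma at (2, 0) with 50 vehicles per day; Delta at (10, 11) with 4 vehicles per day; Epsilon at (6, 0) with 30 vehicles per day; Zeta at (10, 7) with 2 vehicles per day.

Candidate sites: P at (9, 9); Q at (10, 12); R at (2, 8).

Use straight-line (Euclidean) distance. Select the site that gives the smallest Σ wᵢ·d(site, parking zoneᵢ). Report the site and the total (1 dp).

Total weighted distance at each candidate:
  P (9, 9): total = 933.8
  Q (10, 12): total = 1198.4
  R (2, 8): total = 753.9
Minimum is at R with total 753.9 mi.

R, total 753.9 mi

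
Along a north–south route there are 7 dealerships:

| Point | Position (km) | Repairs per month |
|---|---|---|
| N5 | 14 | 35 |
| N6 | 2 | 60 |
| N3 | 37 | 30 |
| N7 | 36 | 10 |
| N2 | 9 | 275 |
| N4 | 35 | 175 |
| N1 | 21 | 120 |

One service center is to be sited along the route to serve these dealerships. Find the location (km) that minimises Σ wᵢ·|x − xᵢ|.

x = 14

For a sum of weighted absolute distances on a line, the optimum is the weighted median (not the mean). Total weight W = 705; half-weight = 352.5.
Sort by position and accumulate weight:
  km 2 (N6, w=60) → cum 60
  km 9 (N2, w=275) → cum 335
  km 14 (N5, w=35) → cum 370  ≥ 352.5 → median here
  km 21 (N1, w=120) → cum 490
  km 35 (N4, w=175) → cum 665
  km 36 (N7, w=10) → cum 675
  km 37 (N3, w=30) → cum 705
Optimal location: km 14.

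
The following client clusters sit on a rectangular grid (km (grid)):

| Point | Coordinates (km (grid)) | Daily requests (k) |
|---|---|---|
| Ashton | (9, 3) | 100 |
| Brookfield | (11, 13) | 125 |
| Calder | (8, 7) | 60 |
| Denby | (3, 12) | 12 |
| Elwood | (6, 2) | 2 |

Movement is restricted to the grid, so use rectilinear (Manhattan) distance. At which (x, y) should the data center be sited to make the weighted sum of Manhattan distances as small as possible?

Manhattan distance separates: Σwᵢ(|x−xᵢ|+|y−yᵢ|) = Σwᵢ|x−xᵢ| + Σwᵢ|y−yᵢ|, so x and y are optimised independently as 1-D weighted medians.
Total weight W = 299; half = 149.5.
x-coordinate, sorted with cumulative weight:
  x=3 (Denby, w=12) cum 12
  x=6 (Elwood, w=2) cum 14
  x=8 (Calder, w=60) cum 74
  x=9 (Ashton, w=100) cum 174  ← median
  x=11 (Brookfield, w=125) cum 299
⇒ x* = 9
y-coordinate, sorted with cumulative weight:
  y=2 (Elwood, w=2) cum 2
  y=3 (Ashton, w=100) cum 102
  y=7 (Calder, w=60) cum 162  ← median
  y=12 (Denby, w=12) cum 174
  y=13 (Brookfield, w=125) cum 299
⇒ y* = 7

(9, 7)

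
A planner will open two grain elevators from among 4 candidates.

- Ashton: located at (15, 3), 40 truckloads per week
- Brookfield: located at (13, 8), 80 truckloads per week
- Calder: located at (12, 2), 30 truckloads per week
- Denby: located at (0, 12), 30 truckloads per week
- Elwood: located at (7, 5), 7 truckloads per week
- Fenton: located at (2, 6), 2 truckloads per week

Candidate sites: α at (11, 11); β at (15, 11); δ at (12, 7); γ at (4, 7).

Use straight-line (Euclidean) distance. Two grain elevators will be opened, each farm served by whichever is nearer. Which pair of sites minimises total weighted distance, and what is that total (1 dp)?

Evaluate every pair (each demand assigned to the nearer of the two):
  {δ, γ}: total = 684.9
  {α, δ}: total = 852.3
  {β, δ}: total = 910.9
  {β, γ}: total = 1113.3
  {α, γ}: total = 1139.7
  {α, β}: total = 1282.5
Best pair: {δ, γ} with total 684.9.

{δ, γ}, total 684.9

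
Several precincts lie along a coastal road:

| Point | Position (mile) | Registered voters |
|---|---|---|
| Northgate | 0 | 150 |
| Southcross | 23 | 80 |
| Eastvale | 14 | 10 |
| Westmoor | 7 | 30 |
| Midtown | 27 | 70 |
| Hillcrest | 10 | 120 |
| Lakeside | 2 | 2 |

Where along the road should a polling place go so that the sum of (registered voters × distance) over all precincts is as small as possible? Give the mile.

x = 10

For a sum of weighted absolute distances on a line, the optimum is the weighted median (not the mean). Total weight W = 462; half-weight = 231.
Sort by position and accumulate weight:
  mile 0 (Northgate, w=150) → cum 150
  mile 2 (Lakeside, w=2) → cum 152
  mile 7 (Westmoor, w=30) → cum 182
  mile 10 (Hillcrest, w=120) → cum 302  ≥ 231 → median here
  mile 14 (Eastvale, w=10) → cum 312
  mile 23 (Southcross, w=80) → cum 392
  mile 27 (Midtown, w=70) → cum 462
Optimal location: mile 10.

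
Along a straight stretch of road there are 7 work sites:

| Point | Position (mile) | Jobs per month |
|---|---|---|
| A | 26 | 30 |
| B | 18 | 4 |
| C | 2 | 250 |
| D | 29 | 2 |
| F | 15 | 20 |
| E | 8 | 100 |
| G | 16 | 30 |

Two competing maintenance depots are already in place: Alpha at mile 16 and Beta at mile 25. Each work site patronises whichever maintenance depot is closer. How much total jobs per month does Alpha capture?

The indifferent point is the midpoint (16+25)/2 = 20.5; work sites left of it (closer to Alpha at 16) go to Alpha, those right go to Beta.
  C at 2 (w=250) → Alpha
  E at 8 (w=100) → Alpha
  F at 15 (w=20) → Alpha
  G at 16 (w=30) → Alpha
  B at 18 (w=4) → Alpha
  A at 26 (w=30) → Beta
  D at 29 (w=2) → Beta
Alpha captures 404; Beta captures 32.

404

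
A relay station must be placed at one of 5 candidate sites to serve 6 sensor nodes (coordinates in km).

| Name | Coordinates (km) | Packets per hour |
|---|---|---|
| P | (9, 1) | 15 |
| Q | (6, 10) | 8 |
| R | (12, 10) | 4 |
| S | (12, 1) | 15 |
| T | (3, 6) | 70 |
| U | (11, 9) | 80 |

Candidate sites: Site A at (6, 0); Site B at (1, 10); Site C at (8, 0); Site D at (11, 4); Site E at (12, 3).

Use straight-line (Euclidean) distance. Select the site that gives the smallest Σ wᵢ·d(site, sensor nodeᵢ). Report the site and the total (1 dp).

Site D, total 1165.6 km

Total weighted distance at each candidate:
  Site A (6, 0): total = 1558.5
  Site B (1, 10): total = 1594.9
  Site C (8, 0): total = 1513.4
  Site D (11, 4): total = 1165.6
  Site E (12, 3): total = 1336.5
Minimum is at Site D with total 1165.6 km.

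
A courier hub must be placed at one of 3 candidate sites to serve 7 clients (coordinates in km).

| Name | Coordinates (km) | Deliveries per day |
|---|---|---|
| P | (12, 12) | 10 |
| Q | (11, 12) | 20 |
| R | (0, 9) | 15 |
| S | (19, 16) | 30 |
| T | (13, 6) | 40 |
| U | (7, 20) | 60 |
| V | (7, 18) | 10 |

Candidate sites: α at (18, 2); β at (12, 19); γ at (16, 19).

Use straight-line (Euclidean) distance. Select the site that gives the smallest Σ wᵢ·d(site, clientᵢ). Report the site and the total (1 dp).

Total weighted distance at each candidate:
  α (18, 2): total = 2787.5
  β (12, 19): total = 1552.7
  γ (16, 19): total = 1830.5
Minimum is at β with total 1552.7 km.

β, total 1552.7 km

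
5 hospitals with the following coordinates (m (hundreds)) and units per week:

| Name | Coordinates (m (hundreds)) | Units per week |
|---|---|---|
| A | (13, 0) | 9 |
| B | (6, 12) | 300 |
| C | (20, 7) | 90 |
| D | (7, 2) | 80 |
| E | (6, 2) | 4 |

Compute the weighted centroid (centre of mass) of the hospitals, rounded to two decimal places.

The minimiser of Σwᵢ‖p−pᵢ‖² is the weighted centroid p* = (Σwᵢpᵢ)/(Σwᵢ).
Σwᵢ = 483.
Σwᵢxᵢ = 9·13 + 300·6 + 90·20 + 80·7 + 4·6 = 4301.
Σwᵢyᵢ = 9·0 + 300·12 + 90·7 + 80·2 + 4·2 = 4398.
x* = 4301/483 = 8.90, y* = 4398/483 = 9.11.

(8.90, 9.11)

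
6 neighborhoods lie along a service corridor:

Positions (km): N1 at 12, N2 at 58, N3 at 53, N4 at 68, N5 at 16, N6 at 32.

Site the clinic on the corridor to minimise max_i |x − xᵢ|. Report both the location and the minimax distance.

The 1-center on a line is the midpoint of the two extreme points: leftmost at 12, rightmost at 68.
Optimal location = (12 + 68)/2 = 40; maximum distance = (68 − 12)/2 = 28.

location 40, max distance 28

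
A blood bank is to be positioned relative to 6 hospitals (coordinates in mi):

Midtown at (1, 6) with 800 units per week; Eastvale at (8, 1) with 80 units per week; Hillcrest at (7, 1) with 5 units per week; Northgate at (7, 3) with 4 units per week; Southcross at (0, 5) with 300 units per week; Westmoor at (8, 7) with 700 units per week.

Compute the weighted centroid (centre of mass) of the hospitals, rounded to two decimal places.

The minimiser of Σwᵢ‖p−pᵢ‖² is the weighted centroid p* = (Σwᵢpᵢ)/(Σwᵢ).
Σwᵢ = 1889.
Σwᵢxᵢ = 800·1 + 80·8 + 5·7 + 4·7 + 300·0 + 700·8 = 7103.
Σwᵢyᵢ = 800·6 + 80·1 + 5·1 + 4·3 + 300·5 + 700·7 = 11297.
x* = 7103/1889 = 3.76, y* = 11297/1889 = 5.98.

(3.76, 5.98)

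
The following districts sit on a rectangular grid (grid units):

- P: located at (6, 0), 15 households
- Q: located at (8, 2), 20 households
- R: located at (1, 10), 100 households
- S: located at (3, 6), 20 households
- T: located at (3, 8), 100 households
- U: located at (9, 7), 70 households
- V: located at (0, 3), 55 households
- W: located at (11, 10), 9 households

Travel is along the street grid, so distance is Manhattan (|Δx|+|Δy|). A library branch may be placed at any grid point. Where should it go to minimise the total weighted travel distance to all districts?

(3, 8)

Manhattan distance separates: Σwᵢ(|x−xᵢ|+|y−yᵢ|) = Σwᵢ|x−xᵢ| + Σwᵢ|y−yᵢ|, so x and y are optimised independently as 1-D weighted medians.
Total weight W = 389; half = 194.5.
x-coordinate, sorted with cumulative weight:
  x=0 (V, w=55) cum 55
  x=1 (R, w=100) cum 155
  x=3 (S, w=20) cum 175
  x=3 (T, w=100) cum 275  ← median
  x=6 (P, w=15) cum 290
  x=8 (Q, w=20) cum 310
  x=9 (U, w=70) cum 380
  x=11 (W, w=9) cum 389
⇒ x* = 3
y-coordinate, sorted with cumulative weight:
  y=0 (P, w=15) cum 15
  y=2 (Q, w=20) cum 35
  y=3 (V, w=55) cum 90
  y=6 (S, w=20) cum 110
  y=7 (U, w=70) cum 180
  y=8 (T, w=100) cum 280  ← median
  y=10 (R, w=100) cum 380
  y=10 (W, w=9) cum 389
⇒ y* = 8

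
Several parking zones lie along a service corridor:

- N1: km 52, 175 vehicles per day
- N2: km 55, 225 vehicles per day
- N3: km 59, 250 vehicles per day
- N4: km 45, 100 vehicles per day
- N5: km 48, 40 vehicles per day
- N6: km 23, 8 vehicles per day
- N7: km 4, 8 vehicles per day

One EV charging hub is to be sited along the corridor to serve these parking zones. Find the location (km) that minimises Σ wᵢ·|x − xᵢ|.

x = 55

For a sum of weighted absolute distances on a line, the optimum is the weighted median (not the mean). Total weight W = 806; half-weight = 403.
Sort by position and accumulate weight:
  km 4 (N7, w=8) → cum 8
  km 23 (N6, w=8) → cum 16
  km 45 (N4, w=100) → cum 116
  km 48 (N5, w=40) → cum 156
  km 52 (N1, w=175) → cum 331
  km 55 (N2, w=225) → cum 556  ≥ 403 → median here
  km 59 (N3, w=250) → cum 806
Optimal location: km 55.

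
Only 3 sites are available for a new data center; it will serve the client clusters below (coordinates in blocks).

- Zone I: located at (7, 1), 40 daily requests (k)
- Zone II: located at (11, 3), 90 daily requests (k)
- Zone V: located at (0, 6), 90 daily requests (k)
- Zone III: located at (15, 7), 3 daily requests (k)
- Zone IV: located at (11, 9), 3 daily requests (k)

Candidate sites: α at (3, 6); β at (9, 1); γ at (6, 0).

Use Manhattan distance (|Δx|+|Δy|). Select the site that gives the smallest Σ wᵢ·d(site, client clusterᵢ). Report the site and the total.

Total weighted distance at each candidate:
  α (3, 6): total = 1692
  β (9, 1): total = 1766
  γ (6, 0): total = 1970
Minimum is at α with total 1692 blocks.

α, total 1692 blocks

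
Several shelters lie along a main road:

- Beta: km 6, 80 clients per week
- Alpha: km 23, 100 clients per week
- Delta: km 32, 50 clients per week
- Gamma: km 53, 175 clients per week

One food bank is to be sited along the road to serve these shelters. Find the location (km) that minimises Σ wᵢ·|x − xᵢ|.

x = 32

For a sum of weighted absolute distances on a line, the optimum is the weighted median (not the mean). Total weight W = 405; half-weight = 202.5.
Sort by position and accumulate weight:
  km 6 (Beta, w=80) → cum 80
  km 23 (Alpha, w=100) → cum 180
  km 32 (Delta, w=50) → cum 230  ≥ 202.5 → median here
  km 53 (Gamma, w=175) → cum 405
Optimal location: km 32.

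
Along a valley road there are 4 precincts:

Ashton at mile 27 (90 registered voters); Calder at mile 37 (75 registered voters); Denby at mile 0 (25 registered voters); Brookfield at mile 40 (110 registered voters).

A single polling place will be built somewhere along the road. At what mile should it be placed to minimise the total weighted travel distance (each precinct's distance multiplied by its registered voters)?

x = 37

For a sum of weighted absolute distances on a line, the optimum is the weighted median (not the mean). Total weight W = 300; half-weight = 150.
Sort by position and accumulate weight:
  mile 0 (Denby, w=25) → cum 25
  mile 27 (Ashton, w=90) → cum 115
  mile 37 (Calder, w=75) → cum 190  ≥ 150 → median here
  mile 40 (Brookfield, w=110) → cum 300
Optimal location: mile 37.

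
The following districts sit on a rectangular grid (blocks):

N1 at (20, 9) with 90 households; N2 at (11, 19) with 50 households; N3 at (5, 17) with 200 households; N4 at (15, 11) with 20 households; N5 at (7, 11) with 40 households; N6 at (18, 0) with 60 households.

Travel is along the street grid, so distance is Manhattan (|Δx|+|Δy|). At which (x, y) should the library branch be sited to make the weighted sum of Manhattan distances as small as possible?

(7, 17)

Manhattan distance separates: Σwᵢ(|x−xᵢ|+|y−yᵢ|) = Σwᵢ|x−xᵢ| + Σwᵢ|y−yᵢ|, so x and y are optimised independently as 1-D weighted medians.
Total weight W = 460; half = 230.
x-coordinate, sorted with cumulative weight:
  x=5 (N3, w=200) cum 200
  x=7 (N5, w=40) cum 240  ← median
  x=11 (N2, w=50) cum 290
  x=15 (N4, w=20) cum 310
  x=18 (N6, w=60) cum 370
  x=20 (N1, w=90) cum 460
⇒ x* = 7
y-coordinate, sorted with cumulative weight:
  y=0 (N6, w=60) cum 60
  y=9 (N1, w=90) cum 150
  y=11 (N4, w=20) cum 170
  y=11 (N5, w=40) cum 210
  y=17 (N3, w=200) cum 410  ← median
  y=19 (N2, w=50) cum 460
⇒ y* = 17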